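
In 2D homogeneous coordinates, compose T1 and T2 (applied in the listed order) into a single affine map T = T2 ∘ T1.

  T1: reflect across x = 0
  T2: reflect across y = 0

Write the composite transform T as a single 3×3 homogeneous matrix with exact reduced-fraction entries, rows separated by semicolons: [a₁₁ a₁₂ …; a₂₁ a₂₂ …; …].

T1 = [-1 0 0; 0 1 0; 0 0 1]
T2·T1 = [-1 0 0; 0 -1 0; 0 0 1]

T = [-1 0 0; 0 -1 0; 0 0 1]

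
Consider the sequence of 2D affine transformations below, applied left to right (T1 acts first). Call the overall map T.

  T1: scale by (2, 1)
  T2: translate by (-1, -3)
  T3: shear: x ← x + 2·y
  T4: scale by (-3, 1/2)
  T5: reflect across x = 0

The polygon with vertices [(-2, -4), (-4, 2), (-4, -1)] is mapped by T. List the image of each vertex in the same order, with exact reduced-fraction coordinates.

T1 scale by (2, 1): (-2, -4) → (-4, -4); (-4, 2) → (-8, 2); (-4, -1) → (-8, -1)
T2 translate by (-1, -3): (-4, -4) → (-5, -7); (-8, 2) → (-9, -1); (-8, -1) → (-9, -4)
T3 shear: x ← x + 2·y: (-5, -7) → (-19, -7); (-9, -1) → (-11, -1); (-9, -4) → (-17, -4)
T4 scale by (-3, 1/2): (-19, -7) → (57, -7/2); (-11, -1) → (33, -1/2); (-17, -4) → (51, -2)
T5 reflect across x = 0: (57, -7/2) → (-57, -7/2); (33, -1/2) → (-33, -1/2); (51, -2) → (-51, -2)

image vertices: (-57, -7/2), (-33, -1/2), (-51, -2)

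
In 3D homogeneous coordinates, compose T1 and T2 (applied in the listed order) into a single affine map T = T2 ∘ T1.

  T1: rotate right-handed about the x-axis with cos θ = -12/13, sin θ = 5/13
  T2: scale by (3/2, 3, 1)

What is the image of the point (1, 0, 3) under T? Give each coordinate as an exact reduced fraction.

T1 rotate right-handed about the x-axis with cos θ = -12/13, sin θ = 5/13: (1, 0, 3) → (1, -15/13, -36/13)
T2 scale by (3/2, 3, 1): (1, -15/13, -36/13) → (3/2, -45/13, -36/13)

T(p) = (3/2, -45/13, -36/13)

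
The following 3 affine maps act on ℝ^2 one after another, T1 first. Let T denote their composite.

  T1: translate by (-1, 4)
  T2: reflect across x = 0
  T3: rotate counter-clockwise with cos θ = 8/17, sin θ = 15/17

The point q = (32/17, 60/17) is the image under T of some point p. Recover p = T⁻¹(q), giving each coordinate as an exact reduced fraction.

p = (-3, -4)

T1 = [1 0 -1; 0 1 4; 0 0 1]
T2·T1 = [-1 0 1; 0 1 4; 0 0 1]
T3·…·T1 = [-8/17 -15/17 -52/17; -15/17 8/17 47/17; 0 0 1]
det M = -1; M⁻¹ = [-8/17 -15/17 1; -15/17 8/17 -4; 0 0 1]
M⁻¹ · (32/17, 60/17)ᵀ = (-3, -4)ᵀ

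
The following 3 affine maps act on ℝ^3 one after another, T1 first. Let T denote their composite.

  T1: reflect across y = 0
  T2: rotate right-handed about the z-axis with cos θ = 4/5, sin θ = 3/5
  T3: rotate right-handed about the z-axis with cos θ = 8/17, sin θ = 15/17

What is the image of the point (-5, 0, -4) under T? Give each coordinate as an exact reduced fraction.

T(p) = (13/17, -84/17, -4)

T1 reflect across y = 0: (-5, 0, -4) → (-5, 0, -4)
T2 rotate right-handed about the z-axis with cos θ = 4/5, sin θ = 3/5: (-5, 0, -4) → (-4, -3, -4)
T3 rotate right-handed about the z-axis with cos θ = 8/17, sin θ = 15/17: (-4, -3, -4) → (13/17, -84/17, -4)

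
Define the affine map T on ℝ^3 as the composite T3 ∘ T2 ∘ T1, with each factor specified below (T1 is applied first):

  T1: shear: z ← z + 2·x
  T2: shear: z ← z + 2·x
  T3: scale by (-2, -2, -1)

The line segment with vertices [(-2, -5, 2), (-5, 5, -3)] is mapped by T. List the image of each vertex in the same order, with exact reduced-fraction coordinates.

image vertices: (4, 10, 6), (10, -10, 23)

T1 shear: z ← z + 2·x: (-2, -5, 2) → (-2, -5, -2); (-5, 5, -3) → (-5, 5, -13)
T2 shear: z ← z + 2·x: (-2, -5, -2) → (-2, -5, -6); (-5, 5, -13) → (-5, 5, -23)
T3 scale by (-2, -2, -1): (-2, -5, -6) → (4, 10, 6); (-5, 5, -23) → (10, -10, 23)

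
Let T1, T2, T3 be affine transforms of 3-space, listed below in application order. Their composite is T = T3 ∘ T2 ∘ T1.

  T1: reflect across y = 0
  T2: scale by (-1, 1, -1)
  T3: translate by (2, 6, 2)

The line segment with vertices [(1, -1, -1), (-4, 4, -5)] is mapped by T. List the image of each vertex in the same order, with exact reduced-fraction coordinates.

T1 reflect across y = 0: (1, -1, -1) → (1, 1, -1); (-4, 4, -5) → (-4, -4, -5)
T2 scale by (-1, 1, -1): (1, 1, -1) → (-1, 1, 1); (-4, -4, -5) → (4, -4, 5)
T3 translate by (2, 6, 2): (-1, 1, 1) → (1, 7, 3); (4, -4, 5) → (6, 2, 7)

image vertices: (1, 7, 3), (6, 2, 7)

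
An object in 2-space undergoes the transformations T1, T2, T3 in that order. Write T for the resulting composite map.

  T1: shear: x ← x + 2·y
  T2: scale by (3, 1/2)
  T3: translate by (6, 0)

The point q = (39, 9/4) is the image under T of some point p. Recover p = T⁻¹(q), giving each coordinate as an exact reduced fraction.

p = (2, 9/2)

T1 = [1 2 0; 0 1 0; 0 0 1]
T2·T1 = [3 6 0; 0 1/2 0; 0 0 1]
T3·…·T1 = [3 6 6; 0 1/2 0; 0 0 1]
det M = 3/2; M⁻¹ = [1/3 -4 -2; 0 2 0; 0 0 1]
M⁻¹ · (39, 9/4)ᵀ = (2, 9/2)ᵀ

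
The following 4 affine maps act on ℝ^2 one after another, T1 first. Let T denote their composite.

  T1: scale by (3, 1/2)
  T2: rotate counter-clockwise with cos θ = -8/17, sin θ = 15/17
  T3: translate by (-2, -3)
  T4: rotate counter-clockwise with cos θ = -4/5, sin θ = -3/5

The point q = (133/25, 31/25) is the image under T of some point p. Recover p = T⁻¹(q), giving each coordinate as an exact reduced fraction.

p = (2, 2/5)

T1 = [3 0 0; 0 1/2 0; 0 0 1]
T2·T1 = [-24/17 -15/34 0; 45/17 -4/17 0; 0 0 1]
T3·…·T1 = [-24/17 -15/34 -2; 45/17 -4/17 -3; 0 0 1]
T4·…·T1 = [231/85 18/85 -1/5; -108/85 77/170 18/5; 0 0 1]
det M = 3/2; M⁻¹ = [77/255 -12/85 29/51; 72/85 154/85 -108/17; 0 0 1]
M⁻¹ · (133/25, 31/25)ᵀ = (2, 2/5)ᵀ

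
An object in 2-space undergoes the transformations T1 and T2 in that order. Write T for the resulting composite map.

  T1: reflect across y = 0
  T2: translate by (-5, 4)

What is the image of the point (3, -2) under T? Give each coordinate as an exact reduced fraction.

T(p) = (-2, 6)

T1 reflect across y = 0: (3, -2) → (3, 2)
T2 translate by (-5, 4): (3, 2) → (-2, 6)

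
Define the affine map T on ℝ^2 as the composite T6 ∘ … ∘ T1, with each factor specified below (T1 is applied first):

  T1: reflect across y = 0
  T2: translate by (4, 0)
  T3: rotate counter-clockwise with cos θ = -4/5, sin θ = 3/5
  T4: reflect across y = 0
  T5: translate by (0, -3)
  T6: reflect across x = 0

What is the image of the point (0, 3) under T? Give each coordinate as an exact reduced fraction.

T(p) = (7/5, -39/5)

T1 reflect across y = 0: (0, 3) → (0, -3)
T2 translate by (4, 0): (0, -3) → (4, -3)
T3 rotate counter-clockwise with cos θ = -4/5, sin θ = 3/5: (4, -3) → (-7/5, 24/5)
T4 reflect across y = 0: (-7/5, 24/5) → (-7/5, -24/5)
T5 translate by (0, -3): (-7/5, -24/5) → (-7/5, -39/5)
T6 reflect across x = 0: (-7/5, -39/5) → (7/5, -39/5)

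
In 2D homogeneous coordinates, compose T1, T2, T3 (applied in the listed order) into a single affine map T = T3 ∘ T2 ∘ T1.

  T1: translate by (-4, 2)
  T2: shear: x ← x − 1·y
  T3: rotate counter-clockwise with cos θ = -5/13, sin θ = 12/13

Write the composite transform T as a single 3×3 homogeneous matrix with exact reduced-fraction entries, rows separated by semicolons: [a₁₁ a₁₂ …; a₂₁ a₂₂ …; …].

T = [-5/13 -7/13 6/13; 12/13 -17/13 -82/13; 0 0 1]

T1 = [1 0 -4; 0 1 2; 0 0 1]
T2·T1 = [1 -1 -6; 0 1 2; 0 0 1]
T3·…·T1 = [-5/13 -7/13 6/13; 12/13 -17/13 -82/13; 0 0 1]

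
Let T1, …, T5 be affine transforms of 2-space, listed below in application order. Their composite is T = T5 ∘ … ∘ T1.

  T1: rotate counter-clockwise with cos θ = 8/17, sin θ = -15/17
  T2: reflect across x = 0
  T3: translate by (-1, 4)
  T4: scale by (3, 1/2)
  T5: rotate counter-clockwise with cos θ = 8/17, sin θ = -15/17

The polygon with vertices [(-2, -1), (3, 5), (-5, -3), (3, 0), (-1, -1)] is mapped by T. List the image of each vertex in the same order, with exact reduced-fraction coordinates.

image vertices: (1011/289, -270/289), (-4623/578, 5472/289), (297/34, -152/17), (-1623/578, 1937/289), (1413/578, 30/289)

T1 rotate counter-clockwise with cos θ = 8/17, sin θ = -15/17: (-2, -1) → (-31/17, 22/17); (3, 5) → (99/17, -5/17); (-5, -3) → (-5, 3); (3, 0) → (24/17, -45/17); (-1, -1) → (-23/17, 7/17)
T2 reflect across x = 0: (-31/17, 22/17) → (31/17, 22/17); (99/17, -5/17) → (-99/17, -5/17); (-5, 3) → (5, 3); (24/17, -45/17) → (-24/17, -45/17); (-23/17, 7/17) → (23/17, 7/17)
T3 translate by (-1, 4): (31/17, 22/17) → (14/17, 90/17); (-99/17, -5/17) → (-116/17, 63/17); (5, 3) → (4, 7); (-24/17, -45/17) → (-41/17, 23/17); (23/17, 7/17) → (6/17, 75/17)
T4 scale by (3, 1/2): (14/17, 90/17) → (42/17, 45/17); (-116/17, 63/17) → (-348/17, 63/34); (4, 7) → (12, 7/2); (-41/17, 23/17) → (-123/17, 23/34); (6/17, 75/17) → (18/17, 75/34)
T5 rotate counter-clockwise with cos θ = 8/17, sin θ = -15/17: (42/17, 45/17) → (1011/289, -270/289); (-348/17, 63/34) → (-4623/578, 5472/289); (12, 7/2) → (297/34, -152/17); (-123/17, 23/34) → (-1623/578, 1937/289); (18/17, 75/34) → (1413/578, 30/289)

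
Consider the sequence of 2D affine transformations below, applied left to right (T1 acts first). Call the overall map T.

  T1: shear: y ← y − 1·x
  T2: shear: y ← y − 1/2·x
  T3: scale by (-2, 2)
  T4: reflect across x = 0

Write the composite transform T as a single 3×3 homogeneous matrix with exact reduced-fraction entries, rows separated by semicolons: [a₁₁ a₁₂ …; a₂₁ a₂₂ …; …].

T = [2 0 0; -3 2 0; 0 0 1]

T1 = [1 0 0; -1 1 0; 0 0 1]
T2·T1 = [1 0 0; -3/2 1 0; 0 0 1]
T3·…·T1 = [-2 0 0; -3 2 0; 0 0 1]
T4·…·T1 = [2 0 0; -3 2 0; 0 0 1]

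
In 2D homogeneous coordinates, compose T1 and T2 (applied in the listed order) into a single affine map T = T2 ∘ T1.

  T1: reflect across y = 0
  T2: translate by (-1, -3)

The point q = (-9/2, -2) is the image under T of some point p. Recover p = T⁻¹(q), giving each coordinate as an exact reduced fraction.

T1 = [1 0 0; 0 -1 0; 0 0 1]
T2·T1 = [1 0 -1; 0 -1 -3; 0 0 1]
det M = -1; M⁻¹ = [1 0 1; 0 -1 -3; 0 0 1]
M⁻¹ · (-9/2, -2)ᵀ = (-7/2, -1)ᵀ

p = (-7/2, -1)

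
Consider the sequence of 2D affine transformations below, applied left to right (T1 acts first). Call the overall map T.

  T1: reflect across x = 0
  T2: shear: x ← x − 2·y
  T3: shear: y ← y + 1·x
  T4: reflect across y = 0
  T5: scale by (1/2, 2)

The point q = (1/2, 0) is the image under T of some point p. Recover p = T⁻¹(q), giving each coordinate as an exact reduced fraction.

p = (1, -1)

T1 = [-1 0 0; 0 1 0; 0 0 1]
T2·T1 = [-1 -2 0; 0 1 0; 0 0 1]
T3·…·T1 = [-1 -2 0; -1 -1 0; 0 0 1]
T4·…·T1 = [-1 -2 0; 1 1 0; 0 0 1]
T5·…·T1 = [-1/2 -1 0; 2 2 0; 0 0 1]
det M = 1; M⁻¹ = [2 1 0; -2 -1/2 0; 0 0 1]
M⁻¹ · (1/2, 0)ᵀ = (1, -1)ᵀ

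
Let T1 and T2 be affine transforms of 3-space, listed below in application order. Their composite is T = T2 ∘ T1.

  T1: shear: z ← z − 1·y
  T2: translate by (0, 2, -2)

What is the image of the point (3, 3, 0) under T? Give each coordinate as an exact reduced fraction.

T(p) = (3, 5, -5)

T1 shear: z ← z − 1·y: (3, 3, 0) → (3, 3, -3)
T2 translate by (0, 2, -2): (3, 3, -3) → (3, 5, -5)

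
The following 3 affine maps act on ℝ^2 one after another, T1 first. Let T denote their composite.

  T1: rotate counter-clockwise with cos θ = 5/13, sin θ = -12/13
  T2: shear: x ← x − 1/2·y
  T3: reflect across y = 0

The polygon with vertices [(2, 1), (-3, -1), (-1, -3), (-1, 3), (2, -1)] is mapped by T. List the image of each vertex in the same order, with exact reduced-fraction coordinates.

T1 rotate counter-clockwise with cos θ = 5/13, sin θ = -12/13: (2, 1) → (22/13, -19/13); (-3, -1) → (-27/13, 31/13); (-1, -3) → (-41/13, -3/13); (-1, 3) → (31/13, 27/13); (2, -1) → (-2/13, -29/13)
T2 shear: x ← x − 1/2·y: (22/13, -19/13) → (63/26, -19/13); (-27/13, 31/13) → (-85/26, 31/13); (-41/13, -3/13) → (-79/26, -3/13); (31/13, 27/13) → (35/26, 27/13); (-2/13, -29/13) → (25/26, -29/13)
T3 reflect across y = 0: (63/26, -19/13) → (63/26, 19/13); (-85/26, 31/13) → (-85/26, -31/13); (-79/26, -3/13) → (-79/26, 3/13); (35/26, 27/13) → (35/26, -27/13); (25/26, -29/13) → (25/26, 29/13)

image vertices: (63/26, 19/13), (-85/26, -31/13), (-79/26, 3/13), (35/26, -27/13), (25/26, 29/13)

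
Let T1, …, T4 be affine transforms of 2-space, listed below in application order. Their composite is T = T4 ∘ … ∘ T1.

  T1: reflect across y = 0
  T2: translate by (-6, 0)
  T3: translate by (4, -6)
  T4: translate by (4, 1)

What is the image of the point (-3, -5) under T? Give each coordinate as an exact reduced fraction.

T1 reflect across y = 0: (-3, -5) → (-3, 5)
T2 translate by (-6, 0): (-3, 5) → (-9, 5)
T3 translate by (4, -6): (-9, 5) → (-5, -1)
T4 translate by (4, 1): (-5, -1) → (-1, 0)

T(p) = (-1, 0)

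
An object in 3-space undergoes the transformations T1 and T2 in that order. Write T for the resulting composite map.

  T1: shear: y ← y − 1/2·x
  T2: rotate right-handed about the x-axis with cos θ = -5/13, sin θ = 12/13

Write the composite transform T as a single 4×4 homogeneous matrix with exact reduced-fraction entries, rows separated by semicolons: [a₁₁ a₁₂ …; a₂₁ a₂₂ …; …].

T = [1 0 0 0; 5/26 -5/13 -12/13 0; -6/13 12/13 -5/13 0; 0 0 0 1]

T1 = [1 0 0 0; -1/2 1 0 0; 0 0 1 0; 0 0 0 1]
T2·T1 = [1 0 0 0; 5/26 -5/13 -12/13 0; -6/13 12/13 -5/13 0; 0 0 0 1]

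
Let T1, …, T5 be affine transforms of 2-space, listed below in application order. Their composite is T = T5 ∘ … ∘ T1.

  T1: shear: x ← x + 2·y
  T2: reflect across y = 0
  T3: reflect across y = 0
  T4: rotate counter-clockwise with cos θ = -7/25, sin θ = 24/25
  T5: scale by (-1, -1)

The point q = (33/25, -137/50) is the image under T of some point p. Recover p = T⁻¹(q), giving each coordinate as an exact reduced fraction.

p = (2, 1/2)

T1 = [1 2 0; 0 1 0; 0 0 1]
T2·T1 = [1 2 0; 0 -1 0; 0 0 1]
T3·…·T1 = [1 2 0; 0 1 0; 0 0 1]
T4·…·T1 = [-7/25 -38/25 0; 24/25 41/25 0; 0 0 1]
T5·…·T1 = [7/25 38/25 0; -24/25 -41/25 0; 0 0 1]
det M = 1; M⁻¹ = [-41/25 -38/25 0; 24/25 7/25 0; 0 0 1]
M⁻¹ · (33/25, -137/50)ᵀ = (2, 1/2)ᵀ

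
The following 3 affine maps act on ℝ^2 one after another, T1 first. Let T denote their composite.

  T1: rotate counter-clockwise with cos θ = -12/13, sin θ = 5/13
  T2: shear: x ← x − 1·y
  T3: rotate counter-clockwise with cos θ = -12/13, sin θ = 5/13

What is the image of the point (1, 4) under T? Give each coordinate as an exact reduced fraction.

T1 rotate counter-clockwise with cos θ = -12/13, sin θ = 5/13: (1, 4) → (-32/13, -43/13)
T2 shear: x ← x − 1·y: (-32/13, -43/13) → (11/13, -43/13)
T3 rotate counter-clockwise with cos θ = -12/13, sin θ = 5/13: (11/13, -43/13) → (83/169, 571/169)

T(p) = (83/169, 571/169)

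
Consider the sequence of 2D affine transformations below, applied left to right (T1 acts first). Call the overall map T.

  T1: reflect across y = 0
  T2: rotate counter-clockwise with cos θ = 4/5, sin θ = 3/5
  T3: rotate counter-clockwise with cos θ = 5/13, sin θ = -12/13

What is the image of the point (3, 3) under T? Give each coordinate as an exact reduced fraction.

T1 reflect across y = 0: (3, 3) → (3, -3)
T2 rotate counter-clockwise with cos θ = 4/5, sin θ = 3/5: (3, -3) → (21/5, -3/5)
T3 rotate counter-clockwise with cos θ = 5/13, sin θ = -12/13: (21/5, -3/5) → (69/65, -267/65)

T(p) = (69/65, -267/65)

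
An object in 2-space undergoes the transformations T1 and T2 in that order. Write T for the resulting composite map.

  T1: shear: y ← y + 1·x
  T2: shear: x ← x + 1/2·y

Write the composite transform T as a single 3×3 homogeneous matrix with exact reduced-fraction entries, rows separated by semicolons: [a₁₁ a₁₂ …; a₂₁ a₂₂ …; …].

T = [3/2 1/2 0; 1 1 0; 0 0 1]

T1 = [1 0 0; 1 1 0; 0 0 1]
T2·T1 = [3/2 1/2 0; 1 1 0; 0 0 1]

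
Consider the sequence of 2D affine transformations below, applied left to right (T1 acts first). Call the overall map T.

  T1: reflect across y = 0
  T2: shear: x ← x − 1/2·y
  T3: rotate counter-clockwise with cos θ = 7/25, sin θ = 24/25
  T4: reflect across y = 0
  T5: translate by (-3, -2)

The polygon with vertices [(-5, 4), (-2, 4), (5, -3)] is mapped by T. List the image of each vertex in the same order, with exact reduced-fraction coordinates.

T1 reflect across y = 0: (-5, 4) → (-5, -4); (-2, 4) → (-2, -4); (5, -3) → (5, 3)
T2 shear: x ← x − 1/2·y: (-5, -4) → (-3, -4); (-2, -4) → (0, -4); (5, 3) → (7/2, 3)
T3 rotate counter-clockwise with cos θ = 7/25, sin θ = 24/25: (-3, -4) → (3, -4); (0, -4) → (96/25, -28/25); (7/2, 3) → (-19/10, 21/5)
T4 reflect across y = 0: (3, -4) → (3, 4); (96/25, -28/25) → (96/25, 28/25); (-19/10, 21/5) → (-19/10, -21/5)
T5 translate by (-3, -2): (3, 4) → (0, 2); (96/25, 28/25) → (21/25, -22/25); (-19/10, -21/5) → (-49/10, -31/5)

image vertices: (0, 2), (21/25, -22/25), (-49/10, -31/5)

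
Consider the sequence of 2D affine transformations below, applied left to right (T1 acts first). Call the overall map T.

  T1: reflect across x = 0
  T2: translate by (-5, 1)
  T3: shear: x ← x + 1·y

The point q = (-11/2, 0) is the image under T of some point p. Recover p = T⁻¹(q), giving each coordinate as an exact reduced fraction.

T1 = [-1 0 0; 0 1 0; 0 0 1]
T2·T1 = [-1 0 -5; 0 1 1; 0 0 1]
T3·…·T1 = [-1 1 -4; 0 1 1; 0 0 1]
det M = -1; M⁻¹ = [-1 1 -5; 0 1 -1; 0 0 1]
M⁻¹ · (-11/2, 0)ᵀ = (1/2, -1)ᵀ

p = (1/2, -1)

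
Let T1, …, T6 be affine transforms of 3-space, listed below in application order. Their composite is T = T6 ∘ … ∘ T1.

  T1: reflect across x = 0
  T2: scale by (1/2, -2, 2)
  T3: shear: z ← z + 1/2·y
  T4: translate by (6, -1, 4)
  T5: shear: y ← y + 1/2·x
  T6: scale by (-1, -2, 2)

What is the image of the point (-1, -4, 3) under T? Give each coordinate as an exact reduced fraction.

T(p) = (-13/2, -41/2, 28)

T1 reflect across x = 0: (-1, -4, 3) → (1, -4, 3)
T2 scale by (1/2, -2, 2): (1, -4, 3) → (1/2, 8, 6)
T3 shear: z ← z + 1/2·y: (1/2, 8, 6) → (1/2, 8, 10)
T4 translate by (6, -1, 4): (1/2, 8, 10) → (13/2, 7, 14)
T5 shear: y ← y + 1/2·x: (13/2, 7, 14) → (13/2, 41/4, 14)
T6 scale by (-1, -2, 2): (13/2, 41/4, 14) → (-13/2, -41/2, 28)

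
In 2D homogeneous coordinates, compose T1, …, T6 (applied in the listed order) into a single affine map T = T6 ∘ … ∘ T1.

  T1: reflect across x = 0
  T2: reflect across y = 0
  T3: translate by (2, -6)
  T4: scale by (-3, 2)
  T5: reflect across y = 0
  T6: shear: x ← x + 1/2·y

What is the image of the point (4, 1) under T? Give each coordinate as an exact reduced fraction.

T(p) = (13, 14)

T1 reflect across x = 0: (4, 1) → (-4, 1)
T2 reflect across y = 0: (-4, 1) → (-4, -1)
T3 translate by (2, -6): (-4, -1) → (-2, -7)
T4 scale by (-3, 2): (-2, -7) → (6, -14)
T5 reflect across y = 0: (6, -14) → (6, 14)
T6 shear: x ← x + 1/2·y: (6, 14) → (13, 14)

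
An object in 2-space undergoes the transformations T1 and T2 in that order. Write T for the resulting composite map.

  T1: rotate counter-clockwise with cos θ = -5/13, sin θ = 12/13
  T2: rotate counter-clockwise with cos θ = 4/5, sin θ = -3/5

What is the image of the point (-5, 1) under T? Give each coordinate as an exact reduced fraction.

T(p) = (-11/5, -23/5)

T1 rotate counter-clockwise with cos θ = -5/13, sin θ = 12/13: (-5, 1) → (1, -5)
T2 rotate counter-clockwise with cos θ = 4/5, sin θ = -3/5: (1, -5) → (-11/5, -23/5)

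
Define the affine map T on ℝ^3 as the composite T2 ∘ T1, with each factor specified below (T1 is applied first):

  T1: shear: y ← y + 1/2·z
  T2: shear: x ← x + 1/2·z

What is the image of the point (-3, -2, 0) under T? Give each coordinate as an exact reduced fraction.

T(p) = (-3, -2, 0)

T1 shear: y ← y + 1/2·z: (-3, -2, 0) → (-3, -2, 0)
T2 shear: x ← x + 1/2·z: (-3, -2, 0) → (-3, -2, 0)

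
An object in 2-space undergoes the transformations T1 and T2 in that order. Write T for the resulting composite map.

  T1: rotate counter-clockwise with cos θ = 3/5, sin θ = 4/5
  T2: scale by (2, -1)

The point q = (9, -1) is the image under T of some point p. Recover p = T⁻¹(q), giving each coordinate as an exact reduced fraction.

T1 = [3/5 -4/5 0; 4/5 3/5 0; 0 0 1]
T2·T1 = [6/5 -8/5 0; -4/5 -3/5 0; 0 0 1]
det M = -2; M⁻¹ = [3/10 -4/5 0; -2/5 -3/5 0; 0 0 1]
M⁻¹ · (9, -1)ᵀ = (7/2, -3)ᵀ

p = (7/2, -3)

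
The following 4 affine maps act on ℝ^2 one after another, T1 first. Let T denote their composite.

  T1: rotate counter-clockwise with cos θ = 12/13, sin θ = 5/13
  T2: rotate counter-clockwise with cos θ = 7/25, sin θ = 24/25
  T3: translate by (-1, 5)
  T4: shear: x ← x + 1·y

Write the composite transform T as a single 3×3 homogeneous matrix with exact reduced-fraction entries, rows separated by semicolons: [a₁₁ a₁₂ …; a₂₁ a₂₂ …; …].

T = [287/325 -359/325 4; 323/325 -36/325 5; 0 0 1]

T1 = [12/13 -5/13 0; 5/13 12/13 0; 0 0 1]
T2·T1 = [-36/325 -323/325 0; 323/325 -36/325 0; 0 0 1]
T3·…·T1 = [-36/325 -323/325 -1; 323/325 -36/325 5; 0 0 1]
T4·…·T1 = [287/325 -359/325 4; 323/325 -36/325 5; 0 0 1]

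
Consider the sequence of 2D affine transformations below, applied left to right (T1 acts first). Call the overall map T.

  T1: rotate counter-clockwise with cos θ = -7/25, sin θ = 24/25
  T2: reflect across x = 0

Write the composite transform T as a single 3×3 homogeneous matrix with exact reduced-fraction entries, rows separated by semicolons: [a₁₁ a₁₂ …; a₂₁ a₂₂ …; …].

T = [7/25 24/25 0; 24/25 -7/25 0; 0 0 1]

T1 = [-7/25 -24/25 0; 24/25 -7/25 0; 0 0 1]
T2·T1 = [7/25 24/25 0; 24/25 -7/25 0; 0 0 1]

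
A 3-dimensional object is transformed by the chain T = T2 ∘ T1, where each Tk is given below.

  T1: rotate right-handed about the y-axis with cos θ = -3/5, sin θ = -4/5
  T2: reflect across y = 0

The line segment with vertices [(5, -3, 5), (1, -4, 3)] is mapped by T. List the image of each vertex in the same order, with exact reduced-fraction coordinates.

image vertices: (-7, 3, 1), (-3, 4, -1)

T1 rotate right-handed about the y-axis with cos θ = -3/5, sin θ = -4/5: (5, -3, 5) → (-7, -3, 1); (1, -4, 3) → (-3, -4, -1)
T2 reflect across y = 0: (-7, -3, 1) → (-7, 3, 1); (-3, -4, -1) → (-3, 4, -1)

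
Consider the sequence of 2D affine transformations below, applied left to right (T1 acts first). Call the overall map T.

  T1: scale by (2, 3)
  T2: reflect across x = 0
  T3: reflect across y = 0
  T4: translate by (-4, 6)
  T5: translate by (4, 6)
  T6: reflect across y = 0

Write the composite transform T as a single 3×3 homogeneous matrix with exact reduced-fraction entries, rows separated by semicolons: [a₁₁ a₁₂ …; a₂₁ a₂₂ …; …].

T1 = [2 0 0; 0 3 0; 0 0 1]
T2·T1 = [-2 0 0; 0 3 0; 0 0 1]
T3·…·T1 = [-2 0 0; 0 -3 0; 0 0 1]
T4·…·T1 = [-2 0 -4; 0 -3 6; 0 0 1]
T5·…·T1 = [-2 0 0; 0 -3 12; 0 0 1]
T6·…·T1 = [-2 0 0; 0 3 -12; 0 0 1]

T = [-2 0 0; 0 3 -12; 0 0 1]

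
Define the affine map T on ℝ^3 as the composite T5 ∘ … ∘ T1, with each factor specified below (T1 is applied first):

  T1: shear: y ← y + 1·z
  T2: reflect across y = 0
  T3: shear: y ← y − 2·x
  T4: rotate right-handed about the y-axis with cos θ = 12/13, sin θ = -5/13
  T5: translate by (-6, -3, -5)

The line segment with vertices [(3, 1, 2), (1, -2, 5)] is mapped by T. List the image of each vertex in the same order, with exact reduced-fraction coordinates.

T1 shear: y ← y + 1·z: (3, 1, 2) → (3, 3, 2); (1, -2, 5) → (1, 3, 5)
T2 reflect across y = 0: (3, 3, 2) → (3, -3, 2); (1, 3, 5) → (1, -3, 5)
T3 shear: y ← y − 2·x: (3, -3, 2) → (3, -9, 2); (1, -3, 5) → (1, -5, 5)
T4 rotate right-handed about the y-axis with cos θ = 12/13, sin θ = -5/13: (3, -9, 2) → (2, -9, 3); (1, -5, 5) → (-1, -5, 5)
T5 translate by (-6, -3, -5): (2, -9, 3) → (-4, -12, -2); (-1, -5, 5) → (-7, -8, 0)

image vertices: (-4, -12, -2), (-7, -8, 0)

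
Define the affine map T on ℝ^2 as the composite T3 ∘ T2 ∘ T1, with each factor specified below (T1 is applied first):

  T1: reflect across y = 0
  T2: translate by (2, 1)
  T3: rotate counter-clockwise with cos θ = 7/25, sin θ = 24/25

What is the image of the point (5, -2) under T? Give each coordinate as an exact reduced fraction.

T1 reflect across y = 0: (5, -2) → (5, 2)
T2 translate by (2, 1): (5, 2) → (7, 3)
T3 rotate counter-clockwise with cos θ = 7/25, sin θ = 24/25: (7, 3) → (-23/25, 189/25)

T(p) = (-23/25, 189/25)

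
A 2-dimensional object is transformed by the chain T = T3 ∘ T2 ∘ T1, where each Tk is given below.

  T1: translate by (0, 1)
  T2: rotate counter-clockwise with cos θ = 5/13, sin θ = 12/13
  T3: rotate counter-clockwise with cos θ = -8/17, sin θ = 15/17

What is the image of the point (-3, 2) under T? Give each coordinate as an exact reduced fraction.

T1 translate by (0, 1): (-3, 2) → (-3, 3)
T2 rotate counter-clockwise with cos θ = 5/13, sin θ = 12/13: (-3, 3) → (-51/13, -21/13)
T3 rotate counter-clockwise with cos θ = -8/17, sin θ = 15/17: (-51/13, -21/13) → (723/221, -597/221)

T(p) = (723/221, -597/221)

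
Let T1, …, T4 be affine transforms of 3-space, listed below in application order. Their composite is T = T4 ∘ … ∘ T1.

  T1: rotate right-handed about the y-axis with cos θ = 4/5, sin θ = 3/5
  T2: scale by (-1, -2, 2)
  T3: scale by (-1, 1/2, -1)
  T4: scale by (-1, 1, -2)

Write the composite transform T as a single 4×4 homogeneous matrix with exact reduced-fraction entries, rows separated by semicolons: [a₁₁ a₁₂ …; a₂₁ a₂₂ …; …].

T1 = [4/5 0 3/5 0; 0 1 0 0; -3/5 0 4/5 0; 0 0 0 1]
T2·T1 = [-4/5 0 -3/5 0; 0 -2 0 0; -6/5 0 8/5 0; 0 0 0 1]
T3·…·T1 = [4/5 0 3/5 0; 0 -1 0 0; 6/5 0 -8/5 0; 0 0 0 1]
T4·…·T1 = [-4/5 0 -3/5 0; 0 -1 0 0; -12/5 0 16/5 0; 0 0 0 1]

T = [-4/5 0 -3/5 0; 0 -1 0 0; -12/5 0 16/5 0; 0 0 0 1]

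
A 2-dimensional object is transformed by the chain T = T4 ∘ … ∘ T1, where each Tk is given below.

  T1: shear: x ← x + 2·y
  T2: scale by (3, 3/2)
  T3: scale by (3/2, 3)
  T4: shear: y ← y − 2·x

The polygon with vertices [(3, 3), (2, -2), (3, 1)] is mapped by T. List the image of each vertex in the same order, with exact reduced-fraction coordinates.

T1 shear: x ← x + 2·y: (3, 3) → (9, 3); (2, -2) → (-2, -2); (3, 1) → (5, 1)
T2 scale by (3, 3/2): (9, 3) → (27, 9/2); (-2, -2) → (-6, -3); (5, 1) → (15, 3/2)
T3 scale by (3/2, 3): (27, 9/2) → (81/2, 27/2); (-6, -3) → (-9, -9); (15, 3/2) → (45/2, 9/2)
T4 shear: y ← y − 2·x: (81/2, 27/2) → (81/2, -135/2); (-9, -9) → (-9, 9); (45/2, 9/2) → (45/2, -81/2)

image vertices: (81/2, -135/2), (-9, 9), (45/2, -81/2)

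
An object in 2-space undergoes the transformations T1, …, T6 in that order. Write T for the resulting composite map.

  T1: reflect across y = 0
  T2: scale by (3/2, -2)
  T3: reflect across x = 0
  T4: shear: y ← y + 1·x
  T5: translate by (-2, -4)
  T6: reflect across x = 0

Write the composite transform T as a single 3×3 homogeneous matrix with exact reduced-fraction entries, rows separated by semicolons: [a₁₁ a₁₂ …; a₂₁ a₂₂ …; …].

T1 = [1 0 0; 0 -1 0; 0 0 1]
T2·T1 = [3/2 0 0; 0 2 0; 0 0 1]
T3·…·T1 = [-3/2 0 0; 0 2 0; 0 0 1]
T4·…·T1 = [-3/2 0 0; -3/2 2 0; 0 0 1]
T5·…·T1 = [-3/2 0 -2; -3/2 2 -4; 0 0 1]
T6·…·T1 = [3/2 0 2; -3/2 2 -4; 0 0 1]

T = [3/2 0 2; -3/2 2 -4; 0 0 1]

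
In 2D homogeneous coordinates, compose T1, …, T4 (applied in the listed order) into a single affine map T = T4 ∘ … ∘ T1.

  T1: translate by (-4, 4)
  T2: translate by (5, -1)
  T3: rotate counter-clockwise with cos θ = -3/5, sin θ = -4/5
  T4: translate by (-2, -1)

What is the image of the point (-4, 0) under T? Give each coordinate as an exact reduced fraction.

T(p) = (11/5, -2/5)

T1 translate by (-4, 4): (-4, 0) → (-8, 4)
T2 translate by (5, -1): (-8, 4) → (-3, 3)
T3 rotate counter-clockwise with cos θ = -3/5, sin θ = -4/5: (-3, 3) → (21/5, 3/5)
T4 translate by (-2, -1): (21/5, 3/5) → (11/5, -2/5)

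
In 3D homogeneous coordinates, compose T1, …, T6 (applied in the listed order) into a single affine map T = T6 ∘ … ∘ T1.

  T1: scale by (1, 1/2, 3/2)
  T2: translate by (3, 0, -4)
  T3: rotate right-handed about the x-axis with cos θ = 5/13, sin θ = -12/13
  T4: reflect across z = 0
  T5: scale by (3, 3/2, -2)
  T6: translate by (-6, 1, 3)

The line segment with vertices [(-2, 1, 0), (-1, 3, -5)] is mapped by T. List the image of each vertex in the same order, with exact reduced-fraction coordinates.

image vertices: (-3, -17/4, -1), (0, -731/52, -112/13)

T1 scale by (1, 1/2, 3/2): (-2, 1, 0) → (-2, 1/2, 0); (-1, 3, -5) → (-1, 3/2, -15/2)
T2 translate by (3, 0, -4): (-2, 1/2, 0) → (1, 1/2, -4); (-1, 3/2, -15/2) → (2, 3/2, -23/2)
T3 rotate right-handed about the x-axis with cos θ = 5/13, sin θ = -12/13: (1, 1/2, -4) → (1, -7/2, -2); (2, 3/2, -23/2) → (2, -261/26, -151/26)
T4 reflect across z = 0: (1, -7/2, -2) → (1, -7/2, 2); (2, -261/26, -151/26) → (2, -261/26, 151/26)
T5 scale by (3, 3/2, -2): (1, -7/2, 2) → (3, -21/4, -4); (2, -261/26, 151/26) → (6, -783/52, -151/13)
T6 translate by (-6, 1, 3): (3, -21/4, -4) → (-3, -17/4, -1); (6, -783/52, -151/13) → (0, -731/52, -112/13)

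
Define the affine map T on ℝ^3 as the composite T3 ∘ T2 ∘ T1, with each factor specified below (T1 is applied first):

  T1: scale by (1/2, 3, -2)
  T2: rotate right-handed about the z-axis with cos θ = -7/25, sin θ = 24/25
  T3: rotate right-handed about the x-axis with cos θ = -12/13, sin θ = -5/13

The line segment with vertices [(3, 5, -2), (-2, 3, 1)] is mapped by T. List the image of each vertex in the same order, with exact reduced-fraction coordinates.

T1 scale by (1/2, 3, -2): (3, 5, -2) → (3/2, 15, 4); (-2, 3, 1) → (-1, 9, -2)
T2 rotate right-handed about the z-axis with cos θ = -7/25, sin θ = 24/25: (3/2, 15, 4) → (-741/50, -69/25, 4); (-1, 9, -2) → (-209/25, -87/25, -2)
T3 rotate right-handed about the x-axis with cos θ = -12/13, sin θ = -5/13: (-741/50, -69/25, 4) → (-741/50, 1328/325, -171/65); (-209/25, -87/25, -2) → (-209/25, 794/325, 207/65)

image vertices: (-741/50, 1328/325, -171/65), (-209/25, 794/325, 207/65)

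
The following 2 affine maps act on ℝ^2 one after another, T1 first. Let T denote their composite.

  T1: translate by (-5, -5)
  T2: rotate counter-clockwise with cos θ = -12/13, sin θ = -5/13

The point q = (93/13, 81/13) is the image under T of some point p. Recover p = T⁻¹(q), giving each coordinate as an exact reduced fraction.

T1 = [1 0 -5; 0 1 -5; 0 0 1]
T2·T1 = [-12/13 5/13 35/13; -5/13 -12/13 85/13; 0 0 1]
det M = 1; M⁻¹ = [-12/13 -5/13 5; 5/13 -12/13 5; 0 0 1]
M⁻¹ · (93/13, 81/13)ᵀ = (-4, 2)ᵀ

p = (-4, 2)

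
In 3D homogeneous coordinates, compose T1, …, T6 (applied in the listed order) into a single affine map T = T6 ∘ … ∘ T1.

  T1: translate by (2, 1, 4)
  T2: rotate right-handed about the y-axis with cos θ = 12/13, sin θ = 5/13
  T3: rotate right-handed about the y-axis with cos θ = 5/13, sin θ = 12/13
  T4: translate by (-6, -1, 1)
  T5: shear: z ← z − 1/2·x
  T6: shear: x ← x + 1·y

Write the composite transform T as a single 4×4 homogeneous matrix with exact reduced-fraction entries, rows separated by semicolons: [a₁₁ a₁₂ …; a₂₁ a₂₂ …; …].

T = [0 1 1 -2; 0 1 0 0; -1 0 -1/2 0; 0 0 0 1]

T1 = [1 0 0 2; 0 1 0 1; 0 0 1 4; 0 0 0 1]
T2·T1 = [12/13 0 5/13 44/13; 0 1 0 1; -5/13 0 12/13 38/13; 0 0 0 1]
T3·…·T1 = [0 0 1 4; 0 1 0 1; -1 0 0 -2; 0 0 0 1]
T4·…·T1 = [0 0 1 -2; 0 1 0 0; -1 0 0 -1; 0 0 0 1]
T5·…·T1 = [0 0 1 -2; 0 1 0 0; -1 0 -1/2 0; 0 0 0 1]
T6·…·T1 = [0 1 1 -2; 0 1 0 0; -1 0 -1/2 0; 0 0 0 1]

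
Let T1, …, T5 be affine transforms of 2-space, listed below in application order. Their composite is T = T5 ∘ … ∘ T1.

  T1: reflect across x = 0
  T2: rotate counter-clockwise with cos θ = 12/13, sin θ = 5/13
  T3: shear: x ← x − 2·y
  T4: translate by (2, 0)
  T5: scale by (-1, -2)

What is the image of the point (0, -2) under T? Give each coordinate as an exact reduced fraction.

T1 reflect across x = 0: (0, -2) → (0, -2)
T2 rotate counter-clockwise with cos θ = 12/13, sin θ = 5/13: (0, -2) → (10/13, -24/13)
T3 shear: x ← x − 2·y: (10/13, -24/13) → (58/13, -24/13)
T4 translate by (2, 0): (58/13, -24/13) → (84/13, -24/13)
T5 scale by (-1, -2): (84/13, -24/13) → (-84/13, 48/13)

T(p) = (-84/13, 48/13)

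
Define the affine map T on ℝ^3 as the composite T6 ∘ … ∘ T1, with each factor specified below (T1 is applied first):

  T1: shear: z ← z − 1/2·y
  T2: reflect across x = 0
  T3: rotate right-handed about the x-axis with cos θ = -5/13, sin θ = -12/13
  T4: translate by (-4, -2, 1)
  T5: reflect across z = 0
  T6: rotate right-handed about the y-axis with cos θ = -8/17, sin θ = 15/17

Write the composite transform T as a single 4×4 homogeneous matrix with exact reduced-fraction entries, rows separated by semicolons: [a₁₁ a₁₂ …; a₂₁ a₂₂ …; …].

T = [8/17 285/442 75/221 1; 0 -11/13 12/13 -2; 15/17 -76/221 -40/221 4; 0 0 0 1]

T1 = [1 0 0 0; 0 1 0 0; 0 -1/2 1 0; 0 0 0 1]
T2·T1 = [-1 0 0 0; 0 1 0 0; 0 -1/2 1 0; 0 0 0 1]
T3·…·T1 = [-1 0 0 0; 0 -11/13 12/13 0; 0 -19/26 -5/13 0; 0 0 0 1]
T4·…·T1 = [-1 0 0 -4; 0 -11/13 12/13 -2; 0 -19/26 -5/13 1; 0 0 0 1]
T5·…·T1 = [-1 0 0 -4; 0 -11/13 12/13 -2; 0 19/26 5/13 -1; 0 0 0 1]
T6·…·T1 = [8/17 285/442 75/221 1; 0 -11/13 12/13 -2; 15/17 -76/221 -40/221 4; 0 0 0 1]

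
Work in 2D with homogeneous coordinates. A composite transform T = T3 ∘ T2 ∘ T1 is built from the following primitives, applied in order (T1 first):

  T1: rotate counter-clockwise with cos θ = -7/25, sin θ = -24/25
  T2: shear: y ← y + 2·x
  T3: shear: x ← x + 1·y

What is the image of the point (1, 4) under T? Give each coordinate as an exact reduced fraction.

T(p) = (43/5, 126/25)

T1 rotate counter-clockwise with cos θ = -7/25, sin θ = -24/25: (1, 4) → (89/25, -52/25)
T2 shear: y ← y + 2·x: (89/25, -52/25) → (89/25, 126/25)
T3 shear: x ← x + 1·y: (89/25, 126/25) → (43/5, 126/25)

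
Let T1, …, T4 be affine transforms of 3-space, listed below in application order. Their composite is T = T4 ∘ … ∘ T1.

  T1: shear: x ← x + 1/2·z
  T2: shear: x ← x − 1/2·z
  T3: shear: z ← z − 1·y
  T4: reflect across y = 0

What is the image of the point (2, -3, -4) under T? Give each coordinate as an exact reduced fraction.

T1 shear: x ← x + 1/2·z: (2, -3, -4) → (0, -3, -4)
T2 shear: x ← x − 1/2·z: (0, -3, -4) → (2, -3, -4)
T3 shear: z ← z − 1·y: (2, -3, -4) → (2, -3, -1)
T4 reflect across y = 0: (2, -3, -1) → (2, 3, -1)

T(p) = (2, 3, -1)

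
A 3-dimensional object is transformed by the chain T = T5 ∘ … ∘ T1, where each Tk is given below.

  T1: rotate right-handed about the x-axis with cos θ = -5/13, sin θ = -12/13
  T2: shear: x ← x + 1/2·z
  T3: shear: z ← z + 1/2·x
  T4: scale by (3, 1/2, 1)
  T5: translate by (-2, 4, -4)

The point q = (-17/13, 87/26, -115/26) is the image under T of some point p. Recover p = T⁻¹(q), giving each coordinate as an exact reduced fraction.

p = (1/2, 1, -1)

T1 = [1 0 0 0; 0 -5/13 12/13 0; 0 -12/13 -5/13 0; 0 0 0 1]
T2·T1 = [1 -6/13 -5/26 0; 0 -5/13 12/13 0; 0 -12/13 -5/13 0; 0 0 0 1]
T3·…·T1 = [1 -6/13 -5/26 0; 0 -5/13 12/13 0; 1/2 -15/13 -25/52 0; 0 0 0 1]
T4·…·T1 = [3 -18/13 -15/26 0; 0 -5/26 6/13 0; 1/2 -15/13 -25/52 0; 0 0 0 1]
T5·…·T1 = [3 -18/13 -15/26 -2; 0 -5/26 6/13 4; 1/2 -15/13 -25/52 -4; 0 0 0 1]
det M = 3/2; M⁻¹ = [5/12 0 -1/2 -7/6; 2/13 -10/13 -12/13 -4/13; 5/78 24/13 -5/13 -343/39; 0 0 0 1]
M⁻¹ · (-17/13, 87/26, -115/26)ᵀ = (1/2, 1, -1)ᵀ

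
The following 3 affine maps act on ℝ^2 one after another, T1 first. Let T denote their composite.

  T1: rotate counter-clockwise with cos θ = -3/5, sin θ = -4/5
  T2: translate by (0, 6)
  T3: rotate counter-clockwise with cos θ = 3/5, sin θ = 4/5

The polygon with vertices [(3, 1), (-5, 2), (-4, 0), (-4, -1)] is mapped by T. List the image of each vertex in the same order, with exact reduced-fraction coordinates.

image vertices: (-3, 1), (-107/25, 224/25), (-148/25, 186/25), (-172/25, 179/25)

T1 rotate counter-clockwise with cos θ = -3/5, sin θ = -4/5: (3, 1) → (-1, -3); (-5, 2) → (23/5, 14/5); (-4, 0) → (12/5, 16/5); (-4, -1) → (8/5, 19/5)
T2 translate by (0, 6): (-1, -3) → (-1, 3); (23/5, 14/5) → (23/5, 44/5); (12/5, 16/5) → (12/5, 46/5); (8/5, 19/5) → (8/5, 49/5)
T3 rotate counter-clockwise with cos θ = 3/5, sin θ = 4/5: (-1, 3) → (-3, 1); (23/5, 44/5) → (-107/25, 224/25); (12/5, 46/5) → (-148/25, 186/25); (8/5, 49/5) → (-172/25, 179/25)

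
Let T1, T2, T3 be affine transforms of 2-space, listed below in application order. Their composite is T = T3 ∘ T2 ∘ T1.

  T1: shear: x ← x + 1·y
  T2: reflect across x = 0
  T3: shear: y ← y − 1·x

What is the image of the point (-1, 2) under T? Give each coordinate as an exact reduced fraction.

T(p) = (-1, 3)

T1 shear: x ← x + 1·y: (-1, 2) → (1, 2)
T2 reflect across x = 0: (1, 2) → (-1, 2)
T3 shear: y ← y − 1·x: (-1, 2) → (-1, 3)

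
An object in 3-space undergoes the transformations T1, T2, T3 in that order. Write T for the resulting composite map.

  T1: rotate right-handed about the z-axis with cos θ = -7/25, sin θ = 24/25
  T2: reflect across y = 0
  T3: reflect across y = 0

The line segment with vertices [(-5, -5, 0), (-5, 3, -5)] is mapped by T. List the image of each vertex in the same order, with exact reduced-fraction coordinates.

T1 rotate right-handed about the z-axis with cos θ = -7/25, sin θ = 24/25: (-5, -5, 0) → (31/5, -17/5, 0); (-5, 3, -5) → (-37/25, -141/25, -5)
T2 reflect across y = 0: (31/5, -17/5, 0) → (31/5, 17/5, 0); (-37/25, -141/25, -5) → (-37/25, 141/25, -5)
T3 reflect across y = 0: (31/5, 17/5, 0) → (31/5, -17/5, 0); (-37/25, 141/25, -5) → (-37/25, -141/25, -5)

image vertices: (31/5, -17/5, 0), (-37/25, -141/25, -5)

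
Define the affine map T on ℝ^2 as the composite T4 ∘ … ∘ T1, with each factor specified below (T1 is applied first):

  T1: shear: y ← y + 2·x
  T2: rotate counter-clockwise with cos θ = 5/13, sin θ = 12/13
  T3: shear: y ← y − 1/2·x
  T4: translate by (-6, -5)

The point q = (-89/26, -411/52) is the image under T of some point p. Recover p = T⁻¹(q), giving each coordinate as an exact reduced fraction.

T1 = [1 0 0; 2 1 0; 0 0 1]
T2·T1 = [-19/13 -12/13 0; 22/13 5/13 0; 0 0 1]
T3·…·T1 = [-19/13 -12/13 0; 63/26 11/13 0; 0 0 1]
T4·…·T1 = [-19/13 -12/13 -6; 63/26 11/13 -5; 0 0 1]
det M = 1; M⁻¹ = [11/13 12/13 126/13; -63/26 -19/13 -284/13; 0 0 1]
M⁻¹ · (-89/26, -411/52)ᵀ = (-1/2, -2)ᵀ

p = (-1/2, -2)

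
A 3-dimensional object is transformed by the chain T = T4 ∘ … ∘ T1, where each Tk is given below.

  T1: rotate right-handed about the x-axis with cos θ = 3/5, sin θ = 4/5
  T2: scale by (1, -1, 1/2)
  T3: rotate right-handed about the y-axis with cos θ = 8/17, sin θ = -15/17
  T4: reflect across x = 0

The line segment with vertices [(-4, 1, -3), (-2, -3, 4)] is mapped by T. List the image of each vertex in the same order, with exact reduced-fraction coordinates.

T1 rotate right-handed about the x-axis with cos θ = 3/5, sin θ = 4/5: (-4, 1, -3) → (-4, 3, -1); (-2, -3, 4) → (-2, -5, 0)
T2 scale by (1, -1, 1/2): (-4, 3, -1) → (-4, -3, -1/2); (-2, -5, 0) → (-2, 5, 0)
T3 rotate right-handed about the y-axis with cos θ = 8/17, sin θ = -15/17: (-4, -3, -1/2) → (-49/34, -3, -64/17); (-2, 5, 0) → (-16/17, 5, -30/17)
T4 reflect across x = 0: (-49/34, -3, -64/17) → (49/34, -3, -64/17); (-16/17, 5, -30/17) → (16/17, 5, -30/17)

image vertices: (49/34, -3, -64/17), (16/17, 5, -30/17)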